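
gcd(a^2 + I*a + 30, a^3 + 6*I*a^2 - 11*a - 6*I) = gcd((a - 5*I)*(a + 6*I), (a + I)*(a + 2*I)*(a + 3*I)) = 1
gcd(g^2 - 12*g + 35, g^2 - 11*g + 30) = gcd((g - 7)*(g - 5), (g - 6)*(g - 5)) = g - 5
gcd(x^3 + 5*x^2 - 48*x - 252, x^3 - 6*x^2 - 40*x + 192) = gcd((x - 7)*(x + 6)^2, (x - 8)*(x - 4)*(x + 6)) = x + 6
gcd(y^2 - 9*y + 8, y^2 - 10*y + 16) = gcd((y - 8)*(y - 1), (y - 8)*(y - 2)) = y - 8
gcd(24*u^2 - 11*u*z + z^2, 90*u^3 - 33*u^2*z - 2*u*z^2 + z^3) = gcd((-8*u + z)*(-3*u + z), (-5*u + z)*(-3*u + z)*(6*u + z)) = -3*u + z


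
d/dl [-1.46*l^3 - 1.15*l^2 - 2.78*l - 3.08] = -4.38*l^2 - 2.3*l - 2.78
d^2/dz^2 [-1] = 0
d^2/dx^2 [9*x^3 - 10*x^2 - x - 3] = 54*x - 20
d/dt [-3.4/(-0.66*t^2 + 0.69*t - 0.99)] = (2.346 - 4.488*t)/(0.66*t^2 - 0.69*t + 0.99)^2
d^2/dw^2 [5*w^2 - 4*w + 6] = 10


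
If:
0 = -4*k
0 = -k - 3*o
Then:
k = 0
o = 0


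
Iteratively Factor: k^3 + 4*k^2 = (k)*(k^2 + 4*k) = k^2*(k + 4)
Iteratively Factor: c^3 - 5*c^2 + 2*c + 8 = (c - 4)*(c^2 - c - 2) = (c - 4)*(c - 2)*(c + 1)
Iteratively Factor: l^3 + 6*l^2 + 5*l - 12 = (l - 1)*(l^2 + 7*l + 12) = (l - 1)*(l + 3)*(l + 4)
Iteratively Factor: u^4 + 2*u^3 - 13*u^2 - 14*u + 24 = (u + 4)*(u^3 - 2*u^2 - 5*u + 6) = (u - 1)*(u + 4)*(u^2 - u - 6) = (u - 1)*(u + 2)*(u + 4)*(u - 3)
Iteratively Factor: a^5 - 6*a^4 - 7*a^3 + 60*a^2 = (a - 4)*(a^4 - 2*a^3 - 15*a^2) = (a - 5)*(a - 4)*(a^3 + 3*a^2) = (a - 5)*(a - 4)*(a + 3)*(a^2) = a*(a - 5)*(a - 4)*(a + 3)*(a)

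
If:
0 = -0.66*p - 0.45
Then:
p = -0.68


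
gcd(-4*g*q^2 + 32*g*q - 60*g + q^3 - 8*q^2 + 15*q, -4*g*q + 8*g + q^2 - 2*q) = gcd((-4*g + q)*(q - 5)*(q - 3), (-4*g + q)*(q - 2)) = -4*g + q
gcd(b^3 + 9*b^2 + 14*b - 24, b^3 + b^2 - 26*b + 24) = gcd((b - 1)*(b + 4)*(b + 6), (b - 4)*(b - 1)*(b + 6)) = b^2 + 5*b - 6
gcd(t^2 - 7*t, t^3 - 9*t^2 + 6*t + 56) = t - 7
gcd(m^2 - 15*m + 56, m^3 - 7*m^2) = m - 7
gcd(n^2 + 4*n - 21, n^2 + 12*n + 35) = n + 7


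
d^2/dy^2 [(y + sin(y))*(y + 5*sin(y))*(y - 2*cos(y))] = -6*y^2*sin(y) + 2*y^2*cos(y) + 8*y*sin(y) + 24*y*sin(2*y) + 24*y*cos(y) + 10*y*cos(2*y) + 6*y + 12*sin(y) + 10*sin(2*y) - 3*cos(y)/2 - 24*cos(2*y) - 45*cos(3*y)/2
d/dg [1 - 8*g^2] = -16*g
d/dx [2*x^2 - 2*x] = 4*x - 2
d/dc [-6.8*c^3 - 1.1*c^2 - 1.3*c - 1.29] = -20.4*c^2 - 2.2*c - 1.3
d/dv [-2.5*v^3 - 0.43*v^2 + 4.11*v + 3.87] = -7.5*v^2 - 0.86*v + 4.11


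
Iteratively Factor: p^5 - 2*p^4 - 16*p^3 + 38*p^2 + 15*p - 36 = (p - 3)*(p^4 + p^3 - 13*p^2 - p + 12) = (p - 3)*(p + 4)*(p^3 - 3*p^2 - p + 3) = (p - 3)*(p + 1)*(p + 4)*(p^2 - 4*p + 3) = (p - 3)*(p - 1)*(p + 1)*(p + 4)*(p - 3)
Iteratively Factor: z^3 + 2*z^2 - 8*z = (z - 2)*(z^2 + 4*z) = (z - 2)*(z + 4)*(z)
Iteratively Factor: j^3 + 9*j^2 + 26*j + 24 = (j + 3)*(j^2 + 6*j + 8) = (j + 3)*(j + 4)*(j + 2)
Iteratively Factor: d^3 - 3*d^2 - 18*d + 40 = (d - 2)*(d^2 - d - 20) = (d - 5)*(d - 2)*(d + 4)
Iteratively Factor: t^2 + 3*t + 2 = (t + 2)*(t + 1)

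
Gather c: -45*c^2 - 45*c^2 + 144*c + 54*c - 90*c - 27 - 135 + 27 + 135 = -90*c^2 + 108*c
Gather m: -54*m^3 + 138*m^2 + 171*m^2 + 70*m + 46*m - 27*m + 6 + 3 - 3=-54*m^3 + 309*m^2 + 89*m + 6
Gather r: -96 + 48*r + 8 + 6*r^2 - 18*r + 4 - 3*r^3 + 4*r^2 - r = -3*r^3 + 10*r^2 + 29*r - 84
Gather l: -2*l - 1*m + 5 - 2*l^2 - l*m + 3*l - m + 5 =-2*l^2 + l*(1 - m) - 2*m + 10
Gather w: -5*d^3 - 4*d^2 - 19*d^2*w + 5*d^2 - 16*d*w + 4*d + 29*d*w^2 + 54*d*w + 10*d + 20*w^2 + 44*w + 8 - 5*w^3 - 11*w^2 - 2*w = -5*d^3 + d^2 + 14*d - 5*w^3 + w^2*(29*d + 9) + w*(-19*d^2 + 38*d + 42) + 8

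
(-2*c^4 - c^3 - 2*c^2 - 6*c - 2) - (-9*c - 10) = -2*c^4 - c^3 - 2*c^2 + 3*c + 8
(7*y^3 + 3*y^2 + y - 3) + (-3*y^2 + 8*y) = 7*y^3 + 9*y - 3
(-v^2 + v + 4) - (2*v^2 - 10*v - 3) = -3*v^2 + 11*v + 7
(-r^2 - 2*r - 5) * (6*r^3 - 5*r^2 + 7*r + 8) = -6*r^5 - 7*r^4 - 27*r^3 + 3*r^2 - 51*r - 40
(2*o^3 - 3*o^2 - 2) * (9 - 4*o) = -8*o^4 + 30*o^3 - 27*o^2 + 8*o - 18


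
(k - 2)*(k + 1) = k^2 - k - 2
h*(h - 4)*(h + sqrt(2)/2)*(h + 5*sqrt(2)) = h^4 - 4*h^3 + 11*sqrt(2)*h^3/2 - 22*sqrt(2)*h^2 + 5*h^2 - 20*h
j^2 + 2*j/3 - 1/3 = (j - 1/3)*(j + 1)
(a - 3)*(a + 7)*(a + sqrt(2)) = a^3 + sqrt(2)*a^2 + 4*a^2 - 21*a + 4*sqrt(2)*a - 21*sqrt(2)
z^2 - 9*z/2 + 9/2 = (z - 3)*(z - 3/2)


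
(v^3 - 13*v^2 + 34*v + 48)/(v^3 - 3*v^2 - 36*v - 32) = (v - 6)/(v + 4)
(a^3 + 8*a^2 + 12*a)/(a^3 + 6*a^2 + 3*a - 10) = a*(a + 6)/(a^2 + 4*a - 5)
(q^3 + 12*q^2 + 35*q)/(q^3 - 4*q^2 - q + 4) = q*(q^2 + 12*q + 35)/(q^3 - 4*q^2 - q + 4)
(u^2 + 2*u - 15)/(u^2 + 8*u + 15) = (u - 3)/(u + 3)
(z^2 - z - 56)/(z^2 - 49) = (z - 8)/(z - 7)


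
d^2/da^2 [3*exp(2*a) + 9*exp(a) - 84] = (12*exp(a) + 9)*exp(a)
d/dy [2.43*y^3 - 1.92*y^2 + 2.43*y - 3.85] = 7.29*y^2 - 3.84*y + 2.43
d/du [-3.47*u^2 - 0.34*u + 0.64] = -6.94*u - 0.34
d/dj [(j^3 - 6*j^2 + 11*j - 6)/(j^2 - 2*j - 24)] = (j^4 - 4*j^3 - 71*j^2 + 300*j - 276)/(j^4 - 4*j^3 - 44*j^2 + 96*j + 576)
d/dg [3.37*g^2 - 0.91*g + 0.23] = 6.74*g - 0.91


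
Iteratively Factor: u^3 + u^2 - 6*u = (u - 2)*(u^2 + 3*u) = u*(u - 2)*(u + 3)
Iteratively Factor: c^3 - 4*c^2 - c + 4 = (c - 1)*(c^2 - 3*c - 4) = (c - 1)*(c + 1)*(c - 4)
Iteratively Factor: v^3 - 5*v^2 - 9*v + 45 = (v + 3)*(v^2 - 8*v + 15) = (v - 3)*(v + 3)*(v - 5)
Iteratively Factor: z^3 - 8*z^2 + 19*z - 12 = (z - 3)*(z^2 - 5*z + 4) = (z - 3)*(z - 1)*(z - 4)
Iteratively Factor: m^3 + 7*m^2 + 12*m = (m + 4)*(m^2 + 3*m) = m*(m + 4)*(m + 3)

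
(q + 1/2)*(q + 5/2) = q^2 + 3*q + 5/4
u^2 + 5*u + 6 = (u + 2)*(u + 3)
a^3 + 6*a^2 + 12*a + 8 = (a + 2)^3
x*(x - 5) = x^2 - 5*x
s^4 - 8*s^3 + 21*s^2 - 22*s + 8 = (s - 4)*(s - 2)*(s - 1)^2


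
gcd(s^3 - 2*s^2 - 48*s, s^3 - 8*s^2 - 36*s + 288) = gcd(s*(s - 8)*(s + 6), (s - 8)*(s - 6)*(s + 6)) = s^2 - 2*s - 48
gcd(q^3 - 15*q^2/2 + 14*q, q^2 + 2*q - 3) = 1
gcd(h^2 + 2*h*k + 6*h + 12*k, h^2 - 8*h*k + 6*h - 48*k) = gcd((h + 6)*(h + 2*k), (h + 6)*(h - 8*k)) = h + 6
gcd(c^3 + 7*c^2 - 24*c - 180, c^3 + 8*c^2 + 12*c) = c + 6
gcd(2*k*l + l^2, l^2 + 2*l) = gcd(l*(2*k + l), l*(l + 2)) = l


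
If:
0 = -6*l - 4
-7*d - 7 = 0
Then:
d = -1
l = -2/3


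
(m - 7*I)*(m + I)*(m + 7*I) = m^3 + I*m^2 + 49*m + 49*I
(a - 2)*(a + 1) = a^2 - a - 2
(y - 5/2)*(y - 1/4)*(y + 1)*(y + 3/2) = y^4 - y^3/4 - 19*y^2/4 - 41*y/16 + 15/16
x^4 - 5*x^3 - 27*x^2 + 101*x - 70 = (x - 7)*(x - 2)*(x - 1)*(x + 5)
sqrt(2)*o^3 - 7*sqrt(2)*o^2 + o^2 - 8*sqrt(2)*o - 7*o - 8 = (o - 8)*(o + 1)*(sqrt(2)*o + 1)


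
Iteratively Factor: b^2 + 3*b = (b + 3)*(b)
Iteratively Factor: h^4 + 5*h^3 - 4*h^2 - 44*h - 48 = (h + 4)*(h^3 + h^2 - 8*h - 12) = (h + 2)*(h + 4)*(h^2 - h - 6) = (h + 2)^2*(h + 4)*(h - 3)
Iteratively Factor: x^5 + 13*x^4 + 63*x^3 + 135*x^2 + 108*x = (x)*(x^4 + 13*x^3 + 63*x^2 + 135*x + 108) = x*(x + 3)*(x^3 + 10*x^2 + 33*x + 36) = x*(x + 3)^2*(x^2 + 7*x + 12) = x*(x + 3)^3*(x + 4)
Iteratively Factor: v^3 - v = (v + 1)*(v^2 - v) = (v - 1)*(v + 1)*(v)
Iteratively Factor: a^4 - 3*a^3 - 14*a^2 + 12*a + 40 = (a - 2)*(a^3 - a^2 - 16*a - 20) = (a - 2)*(a + 2)*(a^2 - 3*a - 10) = (a - 2)*(a + 2)^2*(a - 5)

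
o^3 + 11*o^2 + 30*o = o*(o + 5)*(o + 6)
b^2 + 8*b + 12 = (b + 2)*(b + 6)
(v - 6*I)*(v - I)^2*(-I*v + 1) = -I*v^4 - 7*v^3 + 5*I*v^2 - 7*v + 6*I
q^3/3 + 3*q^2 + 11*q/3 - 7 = (q/3 + 1)*(q - 1)*(q + 7)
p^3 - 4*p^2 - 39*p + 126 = (p - 7)*(p - 3)*(p + 6)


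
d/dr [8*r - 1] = 8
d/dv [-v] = -1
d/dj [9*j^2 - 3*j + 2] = 18*j - 3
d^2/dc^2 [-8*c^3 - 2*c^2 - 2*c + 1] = -48*c - 4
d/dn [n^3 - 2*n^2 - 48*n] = 3*n^2 - 4*n - 48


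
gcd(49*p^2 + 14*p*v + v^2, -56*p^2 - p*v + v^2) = 7*p + v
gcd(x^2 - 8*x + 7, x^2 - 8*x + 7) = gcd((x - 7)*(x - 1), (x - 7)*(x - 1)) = x^2 - 8*x + 7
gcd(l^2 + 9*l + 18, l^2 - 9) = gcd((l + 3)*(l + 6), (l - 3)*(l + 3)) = l + 3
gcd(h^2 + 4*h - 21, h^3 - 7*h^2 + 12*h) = h - 3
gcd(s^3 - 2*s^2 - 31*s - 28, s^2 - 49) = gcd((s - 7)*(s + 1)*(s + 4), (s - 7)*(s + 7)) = s - 7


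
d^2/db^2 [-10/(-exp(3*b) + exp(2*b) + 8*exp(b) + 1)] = 10*((-9*exp(2*b) + 4*exp(b) + 8)*(-exp(3*b) + exp(2*b) + 8*exp(b) + 1) - 2*(-3*exp(2*b) + 2*exp(b) + 8)^2*exp(b))*exp(b)/(-exp(3*b) + exp(2*b) + 8*exp(b) + 1)^3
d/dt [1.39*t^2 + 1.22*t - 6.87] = 2.78*t + 1.22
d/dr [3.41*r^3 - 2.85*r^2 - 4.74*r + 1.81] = 10.23*r^2 - 5.7*r - 4.74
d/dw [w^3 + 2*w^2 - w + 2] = 3*w^2 + 4*w - 1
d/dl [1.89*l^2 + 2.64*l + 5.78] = 3.78*l + 2.64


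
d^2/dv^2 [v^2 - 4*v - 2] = 2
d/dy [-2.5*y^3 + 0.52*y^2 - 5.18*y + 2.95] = -7.5*y^2 + 1.04*y - 5.18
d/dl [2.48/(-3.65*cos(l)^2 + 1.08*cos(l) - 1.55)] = (2.6784 - 18.104*cos(l))*sin(l)/(3.65*cos(l)^2 - 1.08*cos(l) + 1.55)^2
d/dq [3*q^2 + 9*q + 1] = 6*q + 9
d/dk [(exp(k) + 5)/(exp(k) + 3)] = -2*exp(k)/(exp(k) + 3)^2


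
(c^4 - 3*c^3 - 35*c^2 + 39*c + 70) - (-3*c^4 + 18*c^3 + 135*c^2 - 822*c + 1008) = 4*c^4 - 21*c^3 - 170*c^2 + 861*c - 938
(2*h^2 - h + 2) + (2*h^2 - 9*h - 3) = 4*h^2 - 10*h - 1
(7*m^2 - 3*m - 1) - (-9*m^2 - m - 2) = 16*m^2 - 2*m + 1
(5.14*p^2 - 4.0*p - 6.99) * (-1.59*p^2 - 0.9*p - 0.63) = -8.1726*p^4 + 1.734*p^3 + 11.4759*p^2 + 8.811*p + 4.4037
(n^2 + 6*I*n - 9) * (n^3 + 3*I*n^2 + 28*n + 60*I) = n^5 + 9*I*n^4 + n^3 + 201*I*n^2 - 612*n - 540*I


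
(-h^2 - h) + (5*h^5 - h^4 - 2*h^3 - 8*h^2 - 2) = 5*h^5 - h^4 - 2*h^3 - 9*h^2 - h - 2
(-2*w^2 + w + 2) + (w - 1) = -2*w^2 + 2*w + 1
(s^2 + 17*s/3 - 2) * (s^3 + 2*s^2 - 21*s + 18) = s^5 + 23*s^4/3 - 35*s^3/3 - 105*s^2 + 144*s - 36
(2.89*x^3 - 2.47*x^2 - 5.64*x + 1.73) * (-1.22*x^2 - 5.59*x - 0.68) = -3.5258*x^5 - 13.1417*x^4 + 18.7229*x^3 + 31.0966*x^2 - 5.8355*x - 1.1764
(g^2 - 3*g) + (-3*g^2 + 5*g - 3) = -2*g^2 + 2*g - 3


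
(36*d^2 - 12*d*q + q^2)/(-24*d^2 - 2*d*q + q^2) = (-6*d + q)/(4*d + q)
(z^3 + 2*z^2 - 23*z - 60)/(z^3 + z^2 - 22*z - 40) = (z + 3)/(z + 2)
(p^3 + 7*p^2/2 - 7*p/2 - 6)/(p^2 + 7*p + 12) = (2*p^2 - p - 3)/(2*(p + 3))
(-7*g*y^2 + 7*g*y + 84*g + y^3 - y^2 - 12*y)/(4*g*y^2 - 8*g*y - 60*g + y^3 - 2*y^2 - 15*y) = (-7*g*y + 28*g + y^2 - 4*y)/(4*g*y - 20*g + y^2 - 5*y)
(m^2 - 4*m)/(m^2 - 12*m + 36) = m*(m - 4)/(m^2 - 12*m + 36)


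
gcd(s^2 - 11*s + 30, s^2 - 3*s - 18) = s - 6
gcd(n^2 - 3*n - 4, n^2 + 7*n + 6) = n + 1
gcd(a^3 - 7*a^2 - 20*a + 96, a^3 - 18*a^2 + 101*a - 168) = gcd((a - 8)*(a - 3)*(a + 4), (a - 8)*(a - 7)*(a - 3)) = a^2 - 11*a + 24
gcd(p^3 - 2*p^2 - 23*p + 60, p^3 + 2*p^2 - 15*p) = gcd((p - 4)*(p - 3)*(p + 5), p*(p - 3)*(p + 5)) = p^2 + 2*p - 15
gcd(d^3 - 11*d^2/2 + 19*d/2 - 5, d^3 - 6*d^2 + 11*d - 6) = d^2 - 3*d + 2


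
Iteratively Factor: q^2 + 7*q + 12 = (q + 3)*(q + 4)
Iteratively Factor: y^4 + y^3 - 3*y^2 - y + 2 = (y - 1)*(y^3 + 2*y^2 - y - 2) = (y - 1)*(y + 2)*(y^2 - 1) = (y - 1)*(y + 1)*(y + 2)*(y - 1)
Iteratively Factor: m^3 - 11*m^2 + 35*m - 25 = (m - 5)*(m^2 - 6*m + 5) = (m - 5)^2*(m - 1)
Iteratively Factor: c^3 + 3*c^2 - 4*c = (c - 1)*(c^2 + 4*c) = c*(c - 1)*(c + 4)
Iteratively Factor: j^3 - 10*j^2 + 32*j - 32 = (j - 2)*(j^2 - 8*j + 16) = (j - 4)*(j - 2)*(j - 4)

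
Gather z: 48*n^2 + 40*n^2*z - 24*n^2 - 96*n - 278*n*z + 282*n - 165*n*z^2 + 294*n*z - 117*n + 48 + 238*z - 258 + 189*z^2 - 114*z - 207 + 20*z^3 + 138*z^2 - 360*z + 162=24*n^2 + 69*n + 20*z^3 + z^2*(327 - 165*n) + z*(40*n^2 + 16*n - 236) - 255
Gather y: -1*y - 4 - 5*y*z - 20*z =y*(-5*z - 1) - 20*z - 4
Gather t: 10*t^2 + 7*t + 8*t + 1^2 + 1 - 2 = 10*t^2 + 15*t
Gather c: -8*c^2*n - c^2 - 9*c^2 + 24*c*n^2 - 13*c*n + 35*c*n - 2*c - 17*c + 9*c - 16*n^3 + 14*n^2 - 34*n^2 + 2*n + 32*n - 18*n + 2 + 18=c^2*(-8*n - 10) + c*(24*n^2 + 22*n - 10) - 16*n^3 - 20*n^2 + 16*n + 20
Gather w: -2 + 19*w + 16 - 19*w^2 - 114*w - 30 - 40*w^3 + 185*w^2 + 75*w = -40*w^3 + 166*w^2 - 20*w - 16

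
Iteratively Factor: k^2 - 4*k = (k - 4)*(k)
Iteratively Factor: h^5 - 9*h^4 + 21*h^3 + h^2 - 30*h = (h - 5)*(h^4 - 4*h^3 + h^2 + 6*h) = h*(h - 5)*(h^3 - 4*h^2 + h + 6) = h*(h - 5)*(h - 2)*(h^2 - 2*h - 3) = h*(h - 5)*(h - 2)*(h + 1)*(h - 3)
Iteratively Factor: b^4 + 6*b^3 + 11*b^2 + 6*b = (b + 1)*(b^3 + 5*b^2 + 6*b) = (b + 1)*(b + 2)*(b^2 + 3*b) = b*(b + 1)*(b + 2)*(b + 3)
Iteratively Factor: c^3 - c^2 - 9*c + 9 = (c + 3)*(c^2 - 4*c + 3) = (c - 3)*(c + 3)*(c - 1)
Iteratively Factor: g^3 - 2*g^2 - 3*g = (g - 3)*(g^2 + g) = (g - 3)*(g + 1)*(g)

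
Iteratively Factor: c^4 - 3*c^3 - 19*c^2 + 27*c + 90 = (c + 2)*(c^3 - 5*c^2 - 9*c + 45) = (c - 3)*(c + 2)*(c^2 - 2*c - 15) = (c - 3)*(c + 2)*(c + 3)*(c - 5)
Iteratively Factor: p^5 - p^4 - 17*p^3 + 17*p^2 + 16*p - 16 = (p - 1)*(p^4 - 17*p^2 + 16) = (p - 1)*(p + 4)*(p^3 - 4*p^2 - p + 4) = (p - 1)^2*(p + 4)*(p^2 - 3*p - 4) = (p - 4)*(p - 1)^2*(p + 4)*(p + 1)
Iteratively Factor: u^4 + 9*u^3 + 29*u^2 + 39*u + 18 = (u + 3)*(u^3 + 6*u^2 + 11*u + 6) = (u + 1)*(u + 3)*(u^2 + 5*u + 6) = (u + 1)*(u + 2)*(u + 3)*(u + 3)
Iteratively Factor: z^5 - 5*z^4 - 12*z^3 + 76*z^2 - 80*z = (z)*(z^4 - 5*z^3 - 12*z^2 + 76*z - 80) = z*(z + 4)*(z^3 - 9*z^2 + 24*z - 20) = z*(z - 2)*(z + 4)*(z^2 - 7*z + 10) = z*(z - 5)*(z - 2)*(z + 4)*(z - 2)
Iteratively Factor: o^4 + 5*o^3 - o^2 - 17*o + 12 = (o - 1)*(o^3 + 6*o^2 + 5*o - 12) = (o - 1)*(o + 4)*(o^2 + 2*o - 3) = (o - 1)*(o + 3)*(o + 4)*(o - 1)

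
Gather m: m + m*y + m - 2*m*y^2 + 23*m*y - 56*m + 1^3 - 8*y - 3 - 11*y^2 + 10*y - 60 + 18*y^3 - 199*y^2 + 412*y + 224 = m*(-2*y^2 + 24*y - 54) + 18*y^3 - 210*y^2 + 414*y + 162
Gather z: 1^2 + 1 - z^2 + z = -z^2 + z + 2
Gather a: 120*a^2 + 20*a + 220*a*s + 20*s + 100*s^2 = 120*a^2 + a*(220*s + 20) + 100*s^2 + 20*s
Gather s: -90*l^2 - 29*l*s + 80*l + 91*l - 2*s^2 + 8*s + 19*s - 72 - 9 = -90*l^2 + 171*l - 2*s^2 + s*(27 - 29*l) - 81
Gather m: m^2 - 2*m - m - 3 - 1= m^2 - 3*m - 4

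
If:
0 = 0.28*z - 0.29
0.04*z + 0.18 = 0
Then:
No Solution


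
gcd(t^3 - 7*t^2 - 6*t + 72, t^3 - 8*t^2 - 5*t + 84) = t^2 - t - 12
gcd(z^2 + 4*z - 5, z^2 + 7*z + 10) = z + 5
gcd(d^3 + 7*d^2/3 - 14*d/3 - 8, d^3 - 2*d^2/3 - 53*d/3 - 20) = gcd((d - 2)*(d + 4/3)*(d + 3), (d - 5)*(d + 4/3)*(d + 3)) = d^2 + 13*d/3 + 4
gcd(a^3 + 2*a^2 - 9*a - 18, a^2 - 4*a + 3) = a - 3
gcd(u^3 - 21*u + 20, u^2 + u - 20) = u^2 + u - 20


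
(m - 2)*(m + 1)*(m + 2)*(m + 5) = m^4 + 6*m^3 + m^2 - 24*m - 20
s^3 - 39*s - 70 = (s - 7)*(s + 2)*(s + 5)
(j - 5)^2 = j^2 - 10*j + 25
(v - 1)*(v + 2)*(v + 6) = v^3 + 7*v^2 + 4*v - 12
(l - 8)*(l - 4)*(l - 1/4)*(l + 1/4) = l^4 - 12*l^3 + 511*l^2/16 + 3*l/4 - 2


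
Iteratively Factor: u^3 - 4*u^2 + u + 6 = (u + 1)*(u^2 - 5*u + 6) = (u - 3)*(u + 1)*(u - 2)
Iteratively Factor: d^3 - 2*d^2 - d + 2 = (d - 1)*(d^2 - d - 2) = (d - 1)*(d + 1)*(d - 2)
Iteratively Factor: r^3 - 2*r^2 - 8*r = (r - 4)*(r^2 + 2*r) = r*(r - 4)*(r + 2)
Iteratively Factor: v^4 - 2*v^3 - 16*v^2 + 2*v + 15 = (v - 5)*(v^3 + 3*v^2 - v - 3) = (v - 5)*(v + 3)*(v^2 - 1) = (v - 5)*(v - 1)*(v + 3)*(v + 1)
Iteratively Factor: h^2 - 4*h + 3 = (h - 3)*(h - 1)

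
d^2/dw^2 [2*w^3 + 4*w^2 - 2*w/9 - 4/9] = 12*w + 8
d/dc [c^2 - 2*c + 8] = 2*c - 2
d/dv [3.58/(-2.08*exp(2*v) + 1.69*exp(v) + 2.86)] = (14.8928*exp(v) - 6.0502)*exp(v)/(-2.08*exp(2*v) + 1.69*exp(v) + 2.86)^2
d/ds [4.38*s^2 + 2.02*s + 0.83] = 8.76*s + 2.02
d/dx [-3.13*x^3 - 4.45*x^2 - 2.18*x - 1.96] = -9.39*x^2 - 8.9*x - 2.18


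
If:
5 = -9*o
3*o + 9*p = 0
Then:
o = -5/9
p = 5/27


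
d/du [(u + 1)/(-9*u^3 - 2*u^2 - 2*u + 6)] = (-9*u^3 - 2*u^2 - 2*u + (u + 1)*(27*u^2 + 4*u + 2) + 6)/(9*u^3 + 2*u^2 + 2*u - 6)^2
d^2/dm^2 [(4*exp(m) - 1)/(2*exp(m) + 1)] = (6 - 12*exp(m))*exp(m)/(8*exp(3*m) + 12*exp(2*m) + 6*exp(m) + 1)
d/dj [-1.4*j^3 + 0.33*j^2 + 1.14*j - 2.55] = -4.2*j^2 + 0.66*j + 1.14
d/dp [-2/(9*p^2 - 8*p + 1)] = 4*(9*p - 4)/(9*p^2 - 8*p + 1)^2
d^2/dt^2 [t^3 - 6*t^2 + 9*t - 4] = 6*t - 12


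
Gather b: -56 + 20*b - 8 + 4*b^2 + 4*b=4*b^2 + 24*b - 64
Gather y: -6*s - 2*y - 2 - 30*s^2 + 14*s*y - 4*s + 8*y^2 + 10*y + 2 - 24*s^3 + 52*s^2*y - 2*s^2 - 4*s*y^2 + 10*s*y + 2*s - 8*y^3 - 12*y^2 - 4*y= -24*s^3 - 32*s^2 - 8*s - 8*y^3 + y^2*(-4*s - 4) + y*(52*s^2 + 24*s + 4)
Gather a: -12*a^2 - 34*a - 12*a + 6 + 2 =-12*a^2 - 46*a + 8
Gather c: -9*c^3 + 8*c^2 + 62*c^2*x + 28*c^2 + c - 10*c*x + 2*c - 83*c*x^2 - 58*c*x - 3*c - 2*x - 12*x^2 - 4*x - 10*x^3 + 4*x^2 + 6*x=-9*c^3 + c^2*(62*x + 36) + c*(-83*x^2 - 68*x) - 10*x^3 - 8*x^2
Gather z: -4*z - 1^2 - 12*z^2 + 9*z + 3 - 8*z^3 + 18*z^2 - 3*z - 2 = -8*z^3 + 6*z^2 + 2*z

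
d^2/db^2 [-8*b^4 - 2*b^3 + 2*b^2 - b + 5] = -96*b^2 - 12*b + 4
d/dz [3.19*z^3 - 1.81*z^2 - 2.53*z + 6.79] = 9.57*z^2 - 3.62*z - 2.53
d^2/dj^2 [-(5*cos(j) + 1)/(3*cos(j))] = (cos(j)^2 - 2)/(3*cos(j)^3)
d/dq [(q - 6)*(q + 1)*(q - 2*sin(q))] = -(q - 6)*(q + 1)*(2*cos(q) - 1) + (q - 6)*(q - 2*sin(q)) + (q + 1)*(q - 2*sin(q))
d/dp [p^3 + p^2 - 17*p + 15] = 3*p^2 + 2*p - 17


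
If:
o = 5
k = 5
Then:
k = 5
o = 5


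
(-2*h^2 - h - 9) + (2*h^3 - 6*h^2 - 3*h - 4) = 2*h^3 - 8*h^2 - 4*h - 13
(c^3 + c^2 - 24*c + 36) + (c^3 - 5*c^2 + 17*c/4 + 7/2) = 2*c^3 - 4*c^2 - 79*c/4 + 79/2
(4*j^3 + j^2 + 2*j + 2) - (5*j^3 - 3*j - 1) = -j^3 + j^2 + 5*j + 3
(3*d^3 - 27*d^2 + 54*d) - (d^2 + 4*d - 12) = 3*d^3 - 28*d^2 + 50*d + 12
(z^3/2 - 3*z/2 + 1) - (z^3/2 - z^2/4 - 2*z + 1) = z^2/4 + z/2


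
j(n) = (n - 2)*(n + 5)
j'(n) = 2*n + 3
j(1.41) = -3.78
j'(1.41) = 5.82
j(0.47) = -8.37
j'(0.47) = 3.94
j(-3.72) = -7.32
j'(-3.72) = -4.44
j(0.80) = -6.96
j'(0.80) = 4.60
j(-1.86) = -12.12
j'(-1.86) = -0.72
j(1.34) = -4.18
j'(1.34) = 5.68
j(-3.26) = -9.15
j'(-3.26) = -3.52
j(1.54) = -3.01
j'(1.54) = 6.08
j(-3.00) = -10.00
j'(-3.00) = -3.00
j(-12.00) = 98.00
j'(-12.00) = -21.00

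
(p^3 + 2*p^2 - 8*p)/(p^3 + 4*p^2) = (p - 2)/p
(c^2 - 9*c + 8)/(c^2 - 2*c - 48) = (c - 1)/(c + 6)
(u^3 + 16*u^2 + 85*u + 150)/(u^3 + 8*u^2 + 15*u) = (u^2 + 11*u + 30)/(u*(u + 3))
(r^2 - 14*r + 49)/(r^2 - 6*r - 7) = (r - 7)/(r + 1)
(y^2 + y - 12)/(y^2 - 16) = (y - 3)/(y - 4)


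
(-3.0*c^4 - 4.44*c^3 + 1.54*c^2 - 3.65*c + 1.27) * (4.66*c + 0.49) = -13.98*c^5 - 22.1604*c^4 + 5.0008*c^3 - 16.2544*c^2 + 4.1297*c + 0.6223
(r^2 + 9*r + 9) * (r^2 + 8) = r^4 + 9*r^3 + 17*r^2 + 72*r + 72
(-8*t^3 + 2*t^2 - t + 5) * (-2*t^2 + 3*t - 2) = 16*t^5 - 28*t^4 + 24*t^3 - 17*t^2 + 17*t - 10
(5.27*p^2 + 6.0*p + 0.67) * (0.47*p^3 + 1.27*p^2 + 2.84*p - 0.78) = 2.4769*p^5 + 9.5129*p^4 + 22.9017*p^3 + 13.7803*p^2 - 2.7772*p - 0.5226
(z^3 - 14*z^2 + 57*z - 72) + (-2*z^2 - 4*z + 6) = z^3 - 16*z^2 + 53*z - 66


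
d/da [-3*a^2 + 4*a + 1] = 4 - 6*a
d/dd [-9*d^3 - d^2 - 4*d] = -27*d^2 - 2*d - 4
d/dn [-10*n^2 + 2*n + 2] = 2 - 20*n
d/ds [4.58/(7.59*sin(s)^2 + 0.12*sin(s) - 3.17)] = -(69.5244*sin(s) + 0.5496)*cos(s)/(7.59*sin(s)^2 + 0.12*sin(s) - 3.17)^2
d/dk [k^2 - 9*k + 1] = 2*k - 9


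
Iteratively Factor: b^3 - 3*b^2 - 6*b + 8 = (b - 1)*(b^2 - 2*b - 8) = (b - 1)*(b + 2)*(b - 4)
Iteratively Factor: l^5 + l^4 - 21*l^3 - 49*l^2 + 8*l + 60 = (l - 1)*(l^4 + 2*l^3 - 19*l^2 - 68*l - 60) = (l - 1)*(l + 3)*(l^3 - l^2 - 16*l - 20) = (l - 5)*(l - 1)*(l + 3)*(l^2 + 4*l + 4) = (l - 5)*(l - 1)*(l + 2)*(l + 3)*(l + 2)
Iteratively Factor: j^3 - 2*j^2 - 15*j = (j - 5)*(j^2 + 3*j) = (j - 5)*(j + 3)*(j)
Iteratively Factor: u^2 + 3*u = (u)*(u + 3)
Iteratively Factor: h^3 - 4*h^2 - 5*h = (h)*(h^2 - 4*h - 5) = h*(h + 1)*(h - 5)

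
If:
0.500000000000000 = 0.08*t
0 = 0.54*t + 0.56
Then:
No Solution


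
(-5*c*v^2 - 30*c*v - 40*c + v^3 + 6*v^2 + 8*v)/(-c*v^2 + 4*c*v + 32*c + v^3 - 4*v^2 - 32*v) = (-5*c*v - 10*c + v^2 + 2*v)/(-c*v + 8*c + v^2 - 8*v)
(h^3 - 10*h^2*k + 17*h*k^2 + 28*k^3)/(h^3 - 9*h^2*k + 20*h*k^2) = (h^2 - 6*h*k - 7*k^2)/(h*(h - 5*k))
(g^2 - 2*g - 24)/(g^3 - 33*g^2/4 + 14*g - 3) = 4*(g + 4)/(4*g^2 - 9*g + 2)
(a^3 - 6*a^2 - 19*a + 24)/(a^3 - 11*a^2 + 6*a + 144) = (a - 1)/(a - 6)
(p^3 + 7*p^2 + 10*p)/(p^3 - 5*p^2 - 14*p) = (p + 5)/(p - 7)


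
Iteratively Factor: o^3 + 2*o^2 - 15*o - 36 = (o - 4)*(o^2 + 6*o + 9) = (o - 4)*(o + 3)*(o + 3)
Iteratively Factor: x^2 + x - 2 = (x - 1)*(x + 2)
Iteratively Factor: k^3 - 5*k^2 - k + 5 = (k - 5)*(k^2 - 1) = (k - 5)*(k - 1)*(k + 1)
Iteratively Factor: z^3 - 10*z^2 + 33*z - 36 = (z - 4)*(z^2 - 6*z + 9) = (z - 4)*(z - 3)*(z - 3)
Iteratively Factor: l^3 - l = (l - 1)*(l^2 + l) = l*(l - 1)*(l + 1)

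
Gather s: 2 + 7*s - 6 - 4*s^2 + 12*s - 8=-4*s^2 + 19*s - 12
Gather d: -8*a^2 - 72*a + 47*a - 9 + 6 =-8*a^2 - 25*a - 3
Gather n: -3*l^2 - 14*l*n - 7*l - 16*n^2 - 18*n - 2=-3*l^2 - 7*l - 16*n^2 + n*(-14*l - 18) - 2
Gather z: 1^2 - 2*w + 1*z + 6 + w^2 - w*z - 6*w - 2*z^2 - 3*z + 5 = w^2 - 8*w - 2*z^2 + z*(-w - 2) + 12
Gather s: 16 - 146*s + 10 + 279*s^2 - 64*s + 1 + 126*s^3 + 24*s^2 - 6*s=126*s^3 + 303*s^2 - 216*s + 27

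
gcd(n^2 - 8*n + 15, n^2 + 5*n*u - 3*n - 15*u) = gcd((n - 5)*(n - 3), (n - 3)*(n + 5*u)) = n - 3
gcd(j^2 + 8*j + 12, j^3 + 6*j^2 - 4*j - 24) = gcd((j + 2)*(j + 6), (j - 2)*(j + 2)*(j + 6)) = j^2 + 8*j + 12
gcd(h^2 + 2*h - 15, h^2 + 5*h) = h + 5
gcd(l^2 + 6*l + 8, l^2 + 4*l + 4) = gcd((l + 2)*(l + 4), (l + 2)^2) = l + 2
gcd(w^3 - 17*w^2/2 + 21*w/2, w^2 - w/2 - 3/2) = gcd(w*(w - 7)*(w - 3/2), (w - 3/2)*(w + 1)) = w - 3/2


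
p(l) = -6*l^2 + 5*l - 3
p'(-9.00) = 113.00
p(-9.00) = -534.00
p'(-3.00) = 41.00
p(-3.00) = -72.00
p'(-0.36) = 9.32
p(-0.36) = -5.58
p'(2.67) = -27.04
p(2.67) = -32.42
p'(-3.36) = 45.32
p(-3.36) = -87.54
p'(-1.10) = 18.20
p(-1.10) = -15.76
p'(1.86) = -17.32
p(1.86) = -14.46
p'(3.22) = -33.64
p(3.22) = -49.11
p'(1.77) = -16.24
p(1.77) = -12.95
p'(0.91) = -5.92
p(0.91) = -3.42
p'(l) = 5 - 12*l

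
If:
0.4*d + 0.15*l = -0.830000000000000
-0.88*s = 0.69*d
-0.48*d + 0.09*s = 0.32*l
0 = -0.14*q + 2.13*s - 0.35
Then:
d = -5.85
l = 10.06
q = 67.27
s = 4.59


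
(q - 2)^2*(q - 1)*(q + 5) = q^4 - 17*q^2 + 36*q - 20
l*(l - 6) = l^2 - 6*l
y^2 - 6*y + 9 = (y - 3)^2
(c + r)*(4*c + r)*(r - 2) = 4*c^2*r - 8*c^2 + 5*c*r^2 - 10*c*r + r^3 - 2*r^2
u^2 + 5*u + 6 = (u + 2)*(u + 3)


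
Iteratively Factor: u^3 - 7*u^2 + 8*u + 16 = (u - 4)*(u^2 - 3*u - 4) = (u - 4)^2*(u + 1)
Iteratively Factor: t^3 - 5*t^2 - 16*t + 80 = (t - 4)*(t^2 - t - 20) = (t - 4)*(t + 4)*(t - 5)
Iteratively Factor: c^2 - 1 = (c + 1)*(c - 1)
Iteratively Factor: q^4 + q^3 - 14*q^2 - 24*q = (q + 3)*(q^3 - 2*q^2 - 8*q) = q*(q + 3)*(q^2 - 2*q - 8) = q*(q + 2)*(q + 3)*(q - 4)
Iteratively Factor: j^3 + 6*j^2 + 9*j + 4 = (j + 1)*(j^2 + 5*j + 4) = (j + 1)*(j + 4)*(j + 1)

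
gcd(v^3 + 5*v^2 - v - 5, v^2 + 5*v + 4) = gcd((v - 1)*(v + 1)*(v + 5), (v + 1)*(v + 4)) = v + 1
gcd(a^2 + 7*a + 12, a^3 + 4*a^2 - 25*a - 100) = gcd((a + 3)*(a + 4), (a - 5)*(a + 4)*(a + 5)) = a + 4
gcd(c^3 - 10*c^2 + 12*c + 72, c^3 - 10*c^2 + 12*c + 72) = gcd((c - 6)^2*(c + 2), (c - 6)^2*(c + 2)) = c^3 - 10*c^2 + 12*c + 72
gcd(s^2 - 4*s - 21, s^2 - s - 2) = 1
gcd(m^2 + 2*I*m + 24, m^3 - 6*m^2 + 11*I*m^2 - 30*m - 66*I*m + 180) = m + 6*I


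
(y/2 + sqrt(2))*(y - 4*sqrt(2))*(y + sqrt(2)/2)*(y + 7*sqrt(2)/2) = y^4/2 + sqrt(2)*y^3 - 57*y^2/4 - 71*sqrt(2)*y/2 - 28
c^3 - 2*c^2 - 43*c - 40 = (c - 8)*(c + 1)*(c + 5)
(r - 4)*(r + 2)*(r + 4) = r^3 + 2*r^2 - 16*r - 32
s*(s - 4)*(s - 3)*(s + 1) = s^4 - 6*s^3 + 5*s^2 + 12*s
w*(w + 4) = w^2 + 4*w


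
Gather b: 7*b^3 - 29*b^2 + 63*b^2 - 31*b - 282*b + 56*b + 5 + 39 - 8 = 7*b^3 + 34*b^2 - 257*b + 36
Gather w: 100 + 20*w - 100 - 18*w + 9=2*w + 9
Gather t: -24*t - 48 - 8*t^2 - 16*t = -8*t^2 - 40*t - 48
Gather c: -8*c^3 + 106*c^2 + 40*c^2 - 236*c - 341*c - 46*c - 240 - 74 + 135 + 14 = -8*c^3 + 146*c^2 - 623*c - 165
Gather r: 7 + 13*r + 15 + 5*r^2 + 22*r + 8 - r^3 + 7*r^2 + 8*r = -r^3 + 12*r^2 + 43*r + 30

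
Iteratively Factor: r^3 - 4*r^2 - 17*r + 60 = (r - 5)*(r^2 + r - 12) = (r - 5)*(r - 3)*(r + 4)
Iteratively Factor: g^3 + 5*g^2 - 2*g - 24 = (g + 3)*(g^2 + 2*g - 8) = (g - 2)*(g + 3)*(g + 4)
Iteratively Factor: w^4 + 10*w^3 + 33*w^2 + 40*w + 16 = (w + 1)*(w^3 + 9*w^2 + 24*w + 16) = (w + 1)*(w + 4)*(w^2 + 5*w + 4) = (w + 1)*(w + 4)^2*(w + 1)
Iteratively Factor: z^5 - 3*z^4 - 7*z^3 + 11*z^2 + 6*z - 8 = (z + 1)*(z^4 - 4*z^3 - 3*z^2 + 14*z - 8) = (z - 4)*(z + 1)*(z^3 - 3*z + 2) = (z - 4)*(z + 1)*(z + 2)*(z^2 - 2*z + 1) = (z - 4)*(z - 1)*(z + 1)*(z + 2)*(z - 1)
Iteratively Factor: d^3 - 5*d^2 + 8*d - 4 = (d - 2)*(d^2 - 3*d + 2) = (d - 2)*(d - 1)*(d - 2)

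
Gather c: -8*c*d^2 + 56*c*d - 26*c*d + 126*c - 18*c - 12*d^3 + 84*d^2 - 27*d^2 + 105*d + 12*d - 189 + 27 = c*(-8*d^2 + 30*d + 108) - 12*d^3 + 57*d^2 + 117*d - 162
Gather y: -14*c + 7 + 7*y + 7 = -14*c + 7*y + 14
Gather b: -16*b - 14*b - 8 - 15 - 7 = -30*b - 30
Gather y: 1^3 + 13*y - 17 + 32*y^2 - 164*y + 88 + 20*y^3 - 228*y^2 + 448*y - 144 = 20*y^3 - 196*y^2 + 297*y - 72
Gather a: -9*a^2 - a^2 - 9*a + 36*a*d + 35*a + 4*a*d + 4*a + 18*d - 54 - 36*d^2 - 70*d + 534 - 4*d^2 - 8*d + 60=-10*a^2 + a*(40*d + 30) - 40*d^2 - 60*d + 540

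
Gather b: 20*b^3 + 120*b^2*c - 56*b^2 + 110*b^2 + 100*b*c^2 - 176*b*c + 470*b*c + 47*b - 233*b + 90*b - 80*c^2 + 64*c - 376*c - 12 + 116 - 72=20*b^3 + b^2*(120*c + 54) + b*(100*c^2 + 294*c - 96) - 80*c^2 - 312*c + 32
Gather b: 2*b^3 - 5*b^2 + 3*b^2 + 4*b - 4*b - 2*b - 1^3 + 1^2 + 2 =2*b^3 - 2*b^2 - 2*b + 2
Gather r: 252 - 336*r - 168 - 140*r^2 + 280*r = -140*r^2 - 56*r + 84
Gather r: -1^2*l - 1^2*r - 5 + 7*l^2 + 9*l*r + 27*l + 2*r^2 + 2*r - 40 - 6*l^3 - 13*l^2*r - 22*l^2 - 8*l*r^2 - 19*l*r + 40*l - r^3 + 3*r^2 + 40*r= -6*l^3 - 15*l^2 + 66*l - r^3 + r^2*(5 - 8*l) + r*(-13*l^2 - 10*l + 41) - 45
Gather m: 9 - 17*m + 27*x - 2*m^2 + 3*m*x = -2*m^2 + m*(3*x - 17) + 27*x + 9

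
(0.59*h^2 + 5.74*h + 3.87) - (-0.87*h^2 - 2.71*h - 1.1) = 1.46*h^2 + 8.45*h + 4.97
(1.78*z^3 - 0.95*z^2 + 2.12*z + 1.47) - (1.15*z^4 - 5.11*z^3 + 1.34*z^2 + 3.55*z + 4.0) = -1.15*z^4 + 6.89*z^3 - 2.29*z^2 - 1.43*z - 2.53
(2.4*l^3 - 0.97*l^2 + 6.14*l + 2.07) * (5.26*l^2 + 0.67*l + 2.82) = 12.624*l^5 - 3.4942*l^4 + 38.4145*l^3 + 12.2666*l^2 + 18.7017*l + 5.8374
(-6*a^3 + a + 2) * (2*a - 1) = -12*a^4 + 6*a^3 + 2*a^2 + 3*a - 2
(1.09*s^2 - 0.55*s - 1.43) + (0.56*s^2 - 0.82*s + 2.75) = 1.65*s^2 - 1.37*s + 1.32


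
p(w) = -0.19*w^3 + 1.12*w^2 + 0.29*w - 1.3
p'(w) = -0.57*w^2 + 2.24*w + 0.29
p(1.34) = 0.64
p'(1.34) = 2.27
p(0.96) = -0.16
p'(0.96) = 1.92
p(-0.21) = -1.31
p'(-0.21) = -0.21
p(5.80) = 0.99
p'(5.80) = -5.89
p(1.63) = 1.33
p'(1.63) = 2.43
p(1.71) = 1.52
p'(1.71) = 2.45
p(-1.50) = 1.43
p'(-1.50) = -4.35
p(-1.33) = 0.74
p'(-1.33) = -3.70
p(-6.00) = 78.32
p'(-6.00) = -33.67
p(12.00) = -164.86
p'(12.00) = -54.91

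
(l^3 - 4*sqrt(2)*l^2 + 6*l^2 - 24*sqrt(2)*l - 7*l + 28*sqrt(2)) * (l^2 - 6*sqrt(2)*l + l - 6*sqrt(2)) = l^5 - 10*sqrt(2)*l^4 + 7*l^4 - 70*sqrt(2)*l^3 + 47*l^3 + 10*sqrt(2)*l^2 + 329*l^2 - 48*l + 70*sqrt(2)*l - 336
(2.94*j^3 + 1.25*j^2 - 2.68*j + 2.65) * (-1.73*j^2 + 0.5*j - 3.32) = -5.0862*j^5 - 0.6925*j^4 - 4.4994*j^3 - 10.0745*j^2 + 10.2226*j - 8.798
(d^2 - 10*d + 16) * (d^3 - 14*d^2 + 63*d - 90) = d^5 - 24*d^4 + 219*d^3 - 944*d^2 + 1908*d - 1440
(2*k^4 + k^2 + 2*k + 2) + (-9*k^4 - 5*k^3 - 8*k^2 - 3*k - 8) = -7*k^4 - 5*k^3 - 7*k^2 - k - 6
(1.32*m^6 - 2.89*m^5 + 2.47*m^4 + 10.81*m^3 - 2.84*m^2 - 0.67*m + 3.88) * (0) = 0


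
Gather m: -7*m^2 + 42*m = -7*m^2 + 42*m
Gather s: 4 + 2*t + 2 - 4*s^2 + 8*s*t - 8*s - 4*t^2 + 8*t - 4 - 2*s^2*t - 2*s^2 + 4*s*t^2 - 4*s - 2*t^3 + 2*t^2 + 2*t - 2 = s^2*(-2*t - 6) + s*(4*t^2 + 8*t - 12) - 2*t^3 - 2*t^2 + 12*t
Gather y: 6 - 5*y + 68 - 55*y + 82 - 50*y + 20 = 176 - 110*y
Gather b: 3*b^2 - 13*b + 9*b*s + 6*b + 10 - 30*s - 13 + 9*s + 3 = 3*b^2 + b*(9*s - 7) - 21*s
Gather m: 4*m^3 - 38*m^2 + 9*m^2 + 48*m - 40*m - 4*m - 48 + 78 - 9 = 4*m^3 - 29*m^2 + 4*m + 21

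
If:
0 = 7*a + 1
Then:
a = -1/7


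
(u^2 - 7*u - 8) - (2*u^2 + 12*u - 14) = -u^2 - 19*u + 6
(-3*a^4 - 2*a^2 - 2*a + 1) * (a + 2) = -3*a^5 - 6*a^4 - 2*a^3 - 6*a^2 - 3*a + 2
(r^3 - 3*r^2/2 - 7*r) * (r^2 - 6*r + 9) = r^5 - 15*r^4/2 + 11*r^3 + 57*r^2/2 - 63*r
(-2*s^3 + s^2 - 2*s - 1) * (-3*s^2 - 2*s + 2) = 6*s^5 + s^4 + 9*s^2 - 2*s - 2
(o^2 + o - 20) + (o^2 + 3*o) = 2*o^2 + 4*o - 20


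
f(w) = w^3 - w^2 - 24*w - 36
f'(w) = 3*w^2 - 2*w - 24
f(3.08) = -90.19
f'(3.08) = -1.70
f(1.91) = -78.52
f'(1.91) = -16.88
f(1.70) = -74.78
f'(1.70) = -18.73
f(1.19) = -64.29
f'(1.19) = -22.13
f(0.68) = -52.47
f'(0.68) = -23.97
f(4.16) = -81.15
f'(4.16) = 19.60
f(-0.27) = -29.61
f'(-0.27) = -23.24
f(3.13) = -90.25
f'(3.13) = -0.87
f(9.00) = 396.00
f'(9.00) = 201.00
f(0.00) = -36.00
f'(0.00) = -24.00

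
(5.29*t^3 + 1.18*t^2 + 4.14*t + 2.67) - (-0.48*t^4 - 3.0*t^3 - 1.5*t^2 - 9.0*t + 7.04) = 0.48*t^4 + 8.29*t^3 + 2.68*t^2 + 13.14*t - 4.37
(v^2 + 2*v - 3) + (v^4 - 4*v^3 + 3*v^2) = v^4 - 4*v^3 + 4*v^2 + 2*v - 3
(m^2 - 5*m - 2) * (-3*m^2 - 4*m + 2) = -3*m^4 + 11*m^3 + 28*m^2 - 2*m - 4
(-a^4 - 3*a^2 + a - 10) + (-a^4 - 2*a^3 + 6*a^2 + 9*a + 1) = -2*a^4 - 2*a^3 + 3*a^2 + 10*a - 9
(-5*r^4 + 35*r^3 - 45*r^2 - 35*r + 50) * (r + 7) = -5*r^5 + 200*r^3 - 350*r^2 - 195*r + 350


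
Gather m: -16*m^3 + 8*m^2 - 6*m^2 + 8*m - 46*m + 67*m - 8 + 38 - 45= -16*m^3 + 2*m^2 + 29*m - 15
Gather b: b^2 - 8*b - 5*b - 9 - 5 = b^2 - 13*b - 14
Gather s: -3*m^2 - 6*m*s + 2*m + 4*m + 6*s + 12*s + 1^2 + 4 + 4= -3*m^2 + 6*m + s*(18 - 6*m) + 9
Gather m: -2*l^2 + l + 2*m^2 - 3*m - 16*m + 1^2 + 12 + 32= -2*l^2 + l + 2*m^2 - 19*m + 45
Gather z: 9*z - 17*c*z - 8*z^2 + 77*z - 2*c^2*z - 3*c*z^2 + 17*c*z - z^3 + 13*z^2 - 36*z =-z^3 + z^2*(5 - 3*c) + z*(50 - 2*c^2)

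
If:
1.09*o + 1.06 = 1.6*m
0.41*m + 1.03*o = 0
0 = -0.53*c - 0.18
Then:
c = -0.34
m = 0.52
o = -0.21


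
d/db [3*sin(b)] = 3*cos(b)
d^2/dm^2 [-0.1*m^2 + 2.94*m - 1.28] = -0.200000000000000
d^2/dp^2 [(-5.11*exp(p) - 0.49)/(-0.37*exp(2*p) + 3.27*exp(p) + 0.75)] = (0.699559*exp(4*p) + 6.450913*exp(3*p) + 6.729597*exp(2*p) - 6.74885399999999*exp(p) + 1.67265)*exp(p)/(0.050653*exp(6*p) - 1.342989*exp(5*p) + 11.561094*exp(4*p) - 29.521233*exp(3*p) - 23.43465*exp(2*p) - 5.518125*exp(p) - 0.421875)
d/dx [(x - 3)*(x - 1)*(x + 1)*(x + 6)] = 4*x^3 + 9*x^2 - 38*x - 3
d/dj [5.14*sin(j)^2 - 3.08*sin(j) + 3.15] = (10.28*sin(j) - 3.08)*cos(j)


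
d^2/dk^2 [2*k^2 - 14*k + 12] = 4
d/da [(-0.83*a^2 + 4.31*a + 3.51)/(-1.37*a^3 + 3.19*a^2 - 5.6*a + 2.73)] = (-1.1371*a^4 + 11.8094*a^3 + 5.3252*a^2 - 26.9256*a + 31.4223)/(1.8769*a^6 - 8.7406*a^5 + 25.5201*a^4 - 43.2082*a^3 + 48.7774*a^2 - 30.576*a + 7.4529)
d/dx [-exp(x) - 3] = -exp(x)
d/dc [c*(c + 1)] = 2*c + 1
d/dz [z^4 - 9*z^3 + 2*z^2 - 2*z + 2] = 4*z^3 - 27*z^2 + 4*z - 2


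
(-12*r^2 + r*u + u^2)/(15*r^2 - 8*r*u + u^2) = (-4*r - u)/(5*r - u)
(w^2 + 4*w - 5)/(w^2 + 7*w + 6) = (w^2 + 4*w - 5)/(w^2 + 7*w + 6)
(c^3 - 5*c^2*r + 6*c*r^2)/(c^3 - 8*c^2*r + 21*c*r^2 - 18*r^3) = c/(c - 3*r)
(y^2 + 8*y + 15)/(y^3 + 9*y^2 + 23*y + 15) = 1/(y + 1)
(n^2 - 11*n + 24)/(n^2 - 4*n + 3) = (n - 8)/(n - 1)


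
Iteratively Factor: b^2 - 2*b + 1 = (b - 1)*(b - 1)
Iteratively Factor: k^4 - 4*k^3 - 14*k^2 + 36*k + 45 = (k - 5)*(k^3 + k^2 - 9*k - 9) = (k - 5)*(k + 1)*(k^2 - 9) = (k - 5)*(k + 1)*(k + 3)*(k - 3)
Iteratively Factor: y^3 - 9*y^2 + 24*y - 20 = (y - 2)*(y^2 - 7*y + 10) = (y - 5)*(y - 2)*(y - 2)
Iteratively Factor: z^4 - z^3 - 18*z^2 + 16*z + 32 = (z + 1)*(z^3 - 2*z^2 - 16*z + 32) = (z - 2)*(z + 1)*(z^2 - 16) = (z - 4)*(z - 2)*(z + 1)*(z + 4)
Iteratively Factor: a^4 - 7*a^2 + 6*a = (a - 2)*(a^3 + 2*a^2 - 3*a) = (a - 2)*(a + 3)*(a^2 - a) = a*(a - 2)*(a + 3)*(a - 1)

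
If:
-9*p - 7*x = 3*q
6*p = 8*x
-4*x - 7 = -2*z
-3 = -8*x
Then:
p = 1/2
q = -19/8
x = 3/8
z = 17/4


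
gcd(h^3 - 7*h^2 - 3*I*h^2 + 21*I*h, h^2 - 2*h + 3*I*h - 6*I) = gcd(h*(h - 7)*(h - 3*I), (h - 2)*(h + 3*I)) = 1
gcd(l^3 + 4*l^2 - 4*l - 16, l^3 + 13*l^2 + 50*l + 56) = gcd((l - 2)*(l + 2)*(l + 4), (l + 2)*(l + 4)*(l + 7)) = l^2 + 6*l + 8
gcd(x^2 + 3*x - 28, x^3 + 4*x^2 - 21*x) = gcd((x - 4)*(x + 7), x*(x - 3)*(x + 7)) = x + 7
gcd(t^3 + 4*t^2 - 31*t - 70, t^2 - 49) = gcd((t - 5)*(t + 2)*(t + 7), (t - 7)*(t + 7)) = t + 7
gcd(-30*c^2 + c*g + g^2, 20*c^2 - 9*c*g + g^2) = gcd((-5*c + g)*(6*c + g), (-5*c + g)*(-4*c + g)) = 5*c - g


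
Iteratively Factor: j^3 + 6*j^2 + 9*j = (j + 3)*(j^2 + 3*j) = (j + 3)^2*(j)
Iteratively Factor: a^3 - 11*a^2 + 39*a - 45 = (a - 5)*(a^2 - 6*a + 9) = (a - 5)*(a - 3)*(a - 3)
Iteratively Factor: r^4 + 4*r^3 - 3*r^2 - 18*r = (r - 2)*(r^3 + 6*r^2 + 9*r) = (r - 2)*(r + 3)*(r^2 + 3*r) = (r - 2)*(r + 3)^2*(r)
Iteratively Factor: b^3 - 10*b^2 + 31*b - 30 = (b - 2)*(b^2 - 8*b + 15) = (b - 5)*(b - 2)*(b - 3)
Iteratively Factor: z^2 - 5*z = (z - 5)*(z)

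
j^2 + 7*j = j*(j + 7)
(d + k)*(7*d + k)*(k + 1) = 7*d^2*k + 7*d^2 + 8*d*k^2 + 8*d*k + k^3 + k^2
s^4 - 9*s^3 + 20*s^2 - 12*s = s*(s - 6)*(s - 2)*(s - 1)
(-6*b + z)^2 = 36*b^2 - 12*b*z + z^2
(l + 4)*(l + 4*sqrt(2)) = l^2 + 4*l + 4*sqrt(2)*l + 16*sqrt(2)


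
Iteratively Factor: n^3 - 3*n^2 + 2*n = (n - 1)*(n^2 - 2*n) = (n - 2)*(n - 1)*(n)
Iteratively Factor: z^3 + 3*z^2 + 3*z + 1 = (z + 1)*(z^2 + 2*z + 1) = (z + 1)^2*(z + 1)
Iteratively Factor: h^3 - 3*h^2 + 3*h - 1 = (h - 1)*(h^2 - 2*h + 1) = (h - 1)^2*(h - 1)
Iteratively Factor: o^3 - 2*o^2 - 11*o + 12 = (o + 3)*(o^2 - 5*o + 4) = (o - 4)*(o + 3)*(o - 1)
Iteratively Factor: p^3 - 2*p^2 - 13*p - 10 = (p + 1)*(p^2 - 3*p - 10) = (p - 5)*(p + 1)*(p + 2)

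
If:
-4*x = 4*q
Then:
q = -x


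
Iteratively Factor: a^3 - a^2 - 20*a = (a - 5)*(a^2 + 4*a) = a*(a - 5)*(a + 4)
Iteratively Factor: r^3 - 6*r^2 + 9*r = (r - 3)*(r^2 - 3*r) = r*(r - 3)*(r - 3)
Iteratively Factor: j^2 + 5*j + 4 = (j + 1)*(j + 4)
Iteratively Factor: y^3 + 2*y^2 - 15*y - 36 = (y - 4)*(y^2 + 6*y + 9) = (y - 4)*(y + 3)*(y + 3)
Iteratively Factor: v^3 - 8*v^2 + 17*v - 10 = (v - 5)*(v^2 - 3*v + 2) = (v - 5)*(v - 2)*(v - 1)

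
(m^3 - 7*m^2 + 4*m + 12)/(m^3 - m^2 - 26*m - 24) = (m - 2)/(m + 4)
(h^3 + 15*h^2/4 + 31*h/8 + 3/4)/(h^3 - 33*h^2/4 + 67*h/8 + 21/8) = (2*h^2 + 7*h + 6)/(2*h^2 - 17*h + 21)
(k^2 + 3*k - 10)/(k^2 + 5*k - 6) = (k^2 + 3*k - 10)/(k^2 + 5*k - 6)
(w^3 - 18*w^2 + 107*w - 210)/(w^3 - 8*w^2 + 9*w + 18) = (w^2 - 12*w + 35)/(w^2 - 2*w - 3)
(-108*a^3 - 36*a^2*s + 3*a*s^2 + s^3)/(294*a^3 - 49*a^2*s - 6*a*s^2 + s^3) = (18*a^2 + 9*a*s + s^2)/(-49*a^2 + s^2)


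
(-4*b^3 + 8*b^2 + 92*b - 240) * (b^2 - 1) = -4*b^5 + 8*b^4 + 96*b^3 - 248*b^2 - 92*b + 240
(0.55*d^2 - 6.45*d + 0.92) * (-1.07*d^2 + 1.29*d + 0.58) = -0.5885*d^4 + 7.611*d^3 - 8.9859*d^2 - 2.5542*d + 0.5336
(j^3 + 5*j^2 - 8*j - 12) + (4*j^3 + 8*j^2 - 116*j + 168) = 5*j^3 + 13*j^2 - 124*j + 156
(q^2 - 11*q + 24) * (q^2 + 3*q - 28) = q^4 - 8*q^3 - 37*q^2 + 380*q - 672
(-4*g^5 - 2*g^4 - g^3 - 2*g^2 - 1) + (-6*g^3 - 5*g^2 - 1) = -4*g^5 - 2*g^4 - 7*g^3 - 7*g^2 - 2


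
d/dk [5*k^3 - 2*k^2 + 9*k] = 15*k^2 - 4*k + 9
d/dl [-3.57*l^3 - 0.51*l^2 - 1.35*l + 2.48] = -10.71*l^2 - 1.02*l - 1.35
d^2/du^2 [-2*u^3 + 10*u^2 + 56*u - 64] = 20 - 12*u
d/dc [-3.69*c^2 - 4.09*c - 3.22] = -7.38*c - 4.09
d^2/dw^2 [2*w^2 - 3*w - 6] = 4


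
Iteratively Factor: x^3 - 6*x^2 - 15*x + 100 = (x - 5)*(x^2 - x - 20) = (x - 5)*(x + 4)*(x - 5)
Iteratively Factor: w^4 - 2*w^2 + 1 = (w + 1)*(w^3 - w^2 - w + 1) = (w + 1)^2*(w^2 - 2*w + 1) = (w - 1)*(w + 1)^2*(w - 1)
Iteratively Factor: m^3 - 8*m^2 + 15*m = (m - 3)*(m^2 - 5*m) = (m - 5)*(m - 3)*(m)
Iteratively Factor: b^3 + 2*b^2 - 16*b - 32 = (b + 4)*(b^2 - 2*b - 8) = (b + 2)*(b + 4)*(b - 4)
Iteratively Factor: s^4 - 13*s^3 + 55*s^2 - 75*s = (s - 5)*(s^3 - 8*s^2 + 15*s) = s*(s - 5)*(s^2 - 8*s + 15) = s*(s - 5)*(s - 3)*(s - 5)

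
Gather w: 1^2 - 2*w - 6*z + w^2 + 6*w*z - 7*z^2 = w^2 + w*(6*z - 2) - 7*z^2 - 6*z + 1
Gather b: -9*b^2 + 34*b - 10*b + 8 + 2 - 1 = -9*b^2 + 24*b + 9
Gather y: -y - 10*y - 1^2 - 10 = -11*y - 11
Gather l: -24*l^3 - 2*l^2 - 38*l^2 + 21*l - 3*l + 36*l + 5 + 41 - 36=-24*l^3 - 40*l^2 + 54*l + 10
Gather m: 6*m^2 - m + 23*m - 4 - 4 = 6*m^2 + 22*m - 8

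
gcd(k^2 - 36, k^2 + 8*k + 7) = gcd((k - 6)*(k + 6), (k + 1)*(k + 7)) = 1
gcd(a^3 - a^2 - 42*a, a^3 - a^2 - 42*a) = a^3 - a^2 - 42*a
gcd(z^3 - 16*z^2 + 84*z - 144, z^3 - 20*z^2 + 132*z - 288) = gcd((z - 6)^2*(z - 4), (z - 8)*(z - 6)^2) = z^2 - 12*z + 36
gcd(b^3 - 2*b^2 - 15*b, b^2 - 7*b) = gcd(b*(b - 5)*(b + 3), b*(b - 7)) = b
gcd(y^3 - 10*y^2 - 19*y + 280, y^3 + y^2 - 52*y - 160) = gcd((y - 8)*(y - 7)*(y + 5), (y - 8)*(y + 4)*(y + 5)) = y^2 - 3*y - 40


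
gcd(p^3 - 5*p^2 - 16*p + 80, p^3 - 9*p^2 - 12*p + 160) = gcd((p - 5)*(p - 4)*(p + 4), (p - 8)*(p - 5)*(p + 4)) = p^2 - p - 20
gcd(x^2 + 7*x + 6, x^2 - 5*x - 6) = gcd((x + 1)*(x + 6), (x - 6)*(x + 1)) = x + 1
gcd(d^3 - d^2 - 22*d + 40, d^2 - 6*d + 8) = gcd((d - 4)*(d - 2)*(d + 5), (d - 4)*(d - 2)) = d^2 - 6*d + 8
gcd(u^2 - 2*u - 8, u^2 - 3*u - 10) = u + 2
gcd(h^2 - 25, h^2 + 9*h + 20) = h + 5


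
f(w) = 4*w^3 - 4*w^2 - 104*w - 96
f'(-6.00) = 376.00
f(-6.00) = -480.00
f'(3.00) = -20.00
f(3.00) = -336.00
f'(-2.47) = -11.03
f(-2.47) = 76.20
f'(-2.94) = 23.24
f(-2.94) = 73.54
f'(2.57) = -45.30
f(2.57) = -321.80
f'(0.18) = -105.05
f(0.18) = -114.83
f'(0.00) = -104.00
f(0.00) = -96.00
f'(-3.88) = 107.69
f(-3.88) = 13.66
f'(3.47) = 12.73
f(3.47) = -337.92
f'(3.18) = -8.09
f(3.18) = -338.54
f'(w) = 12*w^2 - 8*w - 104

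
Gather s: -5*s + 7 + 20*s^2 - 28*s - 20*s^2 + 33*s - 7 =0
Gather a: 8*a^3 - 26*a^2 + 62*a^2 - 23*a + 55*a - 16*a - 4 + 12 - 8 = 8*a^3 + 36*a^2 + 16*a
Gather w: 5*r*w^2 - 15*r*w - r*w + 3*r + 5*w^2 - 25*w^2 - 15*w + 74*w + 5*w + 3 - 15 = 3*r + w^2*(5*r - 20) + w*(64 - 16*r) - 12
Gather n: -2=-2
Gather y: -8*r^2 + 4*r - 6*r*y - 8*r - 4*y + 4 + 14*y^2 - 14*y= -8*r^2 - 4*r + 14*y^2 + y*(-6*r - 18) + 4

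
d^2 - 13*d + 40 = (d - 8)*(d - 5)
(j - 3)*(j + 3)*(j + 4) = j^3 + 4*j^2 - 9*j - 36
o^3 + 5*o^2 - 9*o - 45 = (o - 3)*(o + 3)*(o + 5)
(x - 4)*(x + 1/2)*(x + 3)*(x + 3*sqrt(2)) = x^4 - x^3/2 + 3*sqrt(2)*x^3 - 25*x^2/2 - 3*sqrt(2)*x^2/2 - 75*sqrt(2)*x/2 - 6*x - 18*sqrt(2)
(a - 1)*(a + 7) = a^2 + 6*a - 7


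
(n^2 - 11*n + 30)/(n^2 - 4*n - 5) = (n - 6)/(n + 1)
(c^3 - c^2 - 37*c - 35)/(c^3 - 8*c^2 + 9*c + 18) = (c^2 - 2*c - 35)/(c^2 - 9*c + 18)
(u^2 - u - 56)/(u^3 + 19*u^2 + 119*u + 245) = (u - 8)/(u^2 + 12*u + 35)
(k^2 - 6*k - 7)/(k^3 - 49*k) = (k + 1)/(k*(k + 7))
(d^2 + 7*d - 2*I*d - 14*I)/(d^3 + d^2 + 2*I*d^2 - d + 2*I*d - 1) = (d^2 + d*(7 - 2*I) - 14*I)/(d^3 + d^2*(1 + 2*I) + d*(-1 + 2*I) - 1)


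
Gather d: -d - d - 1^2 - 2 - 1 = -2*d - 4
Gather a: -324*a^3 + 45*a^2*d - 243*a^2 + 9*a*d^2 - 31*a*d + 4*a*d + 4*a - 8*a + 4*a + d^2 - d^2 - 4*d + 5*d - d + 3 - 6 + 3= -324*a^3 + a^2*(45*d - 243) + a*(9*d^2 - 27*d)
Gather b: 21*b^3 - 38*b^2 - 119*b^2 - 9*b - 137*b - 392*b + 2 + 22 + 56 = 21*b^3 - 157*b^2 - 538*b + 80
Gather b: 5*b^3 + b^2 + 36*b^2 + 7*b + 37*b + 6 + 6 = 5*b^3 + 37*b^2 + 44*b + 12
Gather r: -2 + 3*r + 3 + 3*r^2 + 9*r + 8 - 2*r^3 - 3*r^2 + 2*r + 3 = -2*r^3 + 14*r + 12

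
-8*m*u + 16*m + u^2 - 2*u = (-8*m + u)*(u - 2)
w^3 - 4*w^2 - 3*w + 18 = (w - 3)^2*(w + 2)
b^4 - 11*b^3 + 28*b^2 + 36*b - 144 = (b - 6)*(b - 4)*(b - 3)*(b + 2)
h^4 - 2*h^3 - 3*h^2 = h^2*(h - 3)*(h + 1)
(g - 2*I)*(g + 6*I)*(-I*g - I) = -I*g^3 + 4*g^2 - I*g^2 + 4*g - 12*I*g - 12*I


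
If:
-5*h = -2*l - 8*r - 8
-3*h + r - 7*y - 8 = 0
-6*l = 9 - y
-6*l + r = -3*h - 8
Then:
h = -2983/672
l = -1955/1344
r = -191/56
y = 61/224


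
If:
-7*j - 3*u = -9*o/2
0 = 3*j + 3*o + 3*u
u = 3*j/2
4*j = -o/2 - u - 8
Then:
No Solution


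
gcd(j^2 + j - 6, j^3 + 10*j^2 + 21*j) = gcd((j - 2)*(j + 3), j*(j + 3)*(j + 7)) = j + 3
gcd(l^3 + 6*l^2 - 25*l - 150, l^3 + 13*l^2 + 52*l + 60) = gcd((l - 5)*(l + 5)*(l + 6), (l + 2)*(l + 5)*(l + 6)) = l^2 + 11*l + 30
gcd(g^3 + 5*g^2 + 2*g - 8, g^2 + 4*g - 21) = 1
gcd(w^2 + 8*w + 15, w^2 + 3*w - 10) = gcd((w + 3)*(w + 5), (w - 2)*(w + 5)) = w + 5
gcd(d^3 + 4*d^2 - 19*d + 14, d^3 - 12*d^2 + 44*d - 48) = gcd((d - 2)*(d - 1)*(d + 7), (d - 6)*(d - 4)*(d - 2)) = d - 2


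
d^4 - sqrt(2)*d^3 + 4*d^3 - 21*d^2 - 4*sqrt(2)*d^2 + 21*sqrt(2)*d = d*(d - 3)*(d + 7)*(d - sqrt(2))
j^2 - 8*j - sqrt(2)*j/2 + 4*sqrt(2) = (j - 8)*(j - sqrt(2)/2)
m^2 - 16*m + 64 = (m - 8)^2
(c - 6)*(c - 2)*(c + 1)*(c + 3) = c^4 - 4*c^3 - 17*c^2 + 24*c + 36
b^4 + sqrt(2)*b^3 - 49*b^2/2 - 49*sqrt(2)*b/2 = b*(b - 7*sqrt(2)/2)*(b + sqrt(2))*(b + 7*sqrt(2)/2)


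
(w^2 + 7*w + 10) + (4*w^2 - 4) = 5*w^2 + 7*w + 6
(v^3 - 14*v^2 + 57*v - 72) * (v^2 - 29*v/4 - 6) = v^5 - 85*v^4/4 + 305*v^3/2 - 1605*v^2/4 + 180*v + 432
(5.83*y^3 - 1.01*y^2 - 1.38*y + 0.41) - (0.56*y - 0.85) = 5.83*y^3 - 1.01*y^2 - 1.94*y + 1.26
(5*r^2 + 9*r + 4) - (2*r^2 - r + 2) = 3*r^2 + 10*r + 2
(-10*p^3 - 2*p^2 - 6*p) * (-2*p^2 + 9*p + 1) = 20*p^5 - 86*p^4 - 16*p^3 - 56*p^2 - 6*p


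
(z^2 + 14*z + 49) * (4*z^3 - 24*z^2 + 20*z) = 4*z^5 + 32*z^4 - 120*z^3 - 896*z^2 + 980*z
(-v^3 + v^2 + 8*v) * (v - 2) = -v^4 + 3*v^3 + 6*v^2 - 16*v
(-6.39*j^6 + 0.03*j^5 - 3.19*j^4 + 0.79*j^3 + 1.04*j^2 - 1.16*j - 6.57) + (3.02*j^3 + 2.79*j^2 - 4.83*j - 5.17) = -6.39*j^6 + 0.03*j^5 - 3.19*j^4 + 3.81*j^3 + 3.83*j^2 - 5.99*j - 11.74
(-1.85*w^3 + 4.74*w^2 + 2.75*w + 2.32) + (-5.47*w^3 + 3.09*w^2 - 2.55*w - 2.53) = -7.32*w^3 + 7.83*w^2 + 0.2*w - 0.21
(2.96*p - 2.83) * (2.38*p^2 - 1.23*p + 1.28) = 7.0448*p^3 - 10.3762*p^2 + 7.2697*p - 3.6224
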